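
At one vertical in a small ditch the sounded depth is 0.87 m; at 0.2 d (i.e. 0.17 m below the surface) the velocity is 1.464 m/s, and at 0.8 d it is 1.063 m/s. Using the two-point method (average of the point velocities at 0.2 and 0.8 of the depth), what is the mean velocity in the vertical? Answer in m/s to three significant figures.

v̄ = (1.464 + 1.063) / 2 = 1.264 m/s

1.26 m/s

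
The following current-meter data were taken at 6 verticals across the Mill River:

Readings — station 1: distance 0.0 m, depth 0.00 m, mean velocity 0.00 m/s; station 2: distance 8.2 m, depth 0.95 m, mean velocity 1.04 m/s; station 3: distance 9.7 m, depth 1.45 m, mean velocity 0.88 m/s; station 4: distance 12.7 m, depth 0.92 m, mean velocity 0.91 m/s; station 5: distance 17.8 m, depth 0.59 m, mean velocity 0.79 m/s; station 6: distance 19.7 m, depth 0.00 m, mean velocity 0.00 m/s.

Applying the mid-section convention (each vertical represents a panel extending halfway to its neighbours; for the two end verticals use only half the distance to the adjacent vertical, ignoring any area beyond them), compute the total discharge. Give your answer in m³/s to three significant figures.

12.7 m³/s

w_2 = (9.7 − 0.0)/2 = 4.85 m; q_2 = 1.04 × 0.95 × 4.85 = 4.792 m³/s
w_3 = (12.7 − 8.2)/2 = 2.25 m; q_3 = 0.88 × 1.45 × 2.25 = 2.871 m³/s
w_4 = (17.8 − 9.7)/2 = 4.05 m; q_4 = 0.91 × 0.92 × 4.05 = 3.391 m³/s
w_5 = (19.7 − 12.7)/2 = 3.5 m; q_5 = 0.79 × 0.59 × 3.5 = 1.631 m³/s
Stations 1, 6 contribute zero (depth or velocity is 0).
Q = Σ qᵢ = 12.68 m³/s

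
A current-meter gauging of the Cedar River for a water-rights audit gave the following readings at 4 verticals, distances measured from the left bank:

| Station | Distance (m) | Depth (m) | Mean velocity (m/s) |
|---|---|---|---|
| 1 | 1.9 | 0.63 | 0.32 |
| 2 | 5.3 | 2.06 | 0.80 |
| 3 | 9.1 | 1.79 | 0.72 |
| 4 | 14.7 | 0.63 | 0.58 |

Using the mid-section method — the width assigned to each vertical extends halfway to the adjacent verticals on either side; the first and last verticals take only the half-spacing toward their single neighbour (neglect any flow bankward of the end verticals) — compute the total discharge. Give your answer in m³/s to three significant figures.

13.4 m³/s

w_1 = (5.3 − 1.9)/2 = 1.7 m; q_1 = 0.32 × 0.63 × 1.7 = 0.3427 m³/s
w_2 = (9.1 − 1.9)/2 = 3.6 m; q_2 = 0.80 × 2.06 × 3.6 = 5.933 m³/s
w_3 = (14.7 − 5.3)/2 = 4.7 m; q_3 = 0.72 × 1.79 × 4.7 = 6.057 m³/s
w_4 = (14.7 − 9.1)/2 = 2.8 m; q_4 = 0.58 × 0.63 × 2.8 = 1.023 m³/s
Q = Σ qᵢ = 13.36 m³/s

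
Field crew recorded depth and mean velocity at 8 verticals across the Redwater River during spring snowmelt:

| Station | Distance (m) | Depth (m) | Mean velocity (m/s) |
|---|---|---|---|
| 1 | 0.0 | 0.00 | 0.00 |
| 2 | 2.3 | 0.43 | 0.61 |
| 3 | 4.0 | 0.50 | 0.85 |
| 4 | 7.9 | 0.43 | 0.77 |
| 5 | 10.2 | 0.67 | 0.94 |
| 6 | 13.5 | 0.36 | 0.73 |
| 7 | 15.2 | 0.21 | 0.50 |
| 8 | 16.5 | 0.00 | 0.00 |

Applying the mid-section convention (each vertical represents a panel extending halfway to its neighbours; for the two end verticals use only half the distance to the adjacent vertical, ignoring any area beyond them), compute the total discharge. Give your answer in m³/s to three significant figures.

5.32 m³/s

w_2 = (4.0 − 0.0)/2 = 2 m; q_2 = 0.61 × 0.43 × 2 = 0.5246 m³/s
w_3 = (7.9 − 2.3)/2 = 2.8 m; q_3 = 0.85 × 0.50 × 2.8 = 1.190 m³/s
w_4 = (10.2 − 4.0)/2 = 3.1 m; q_4 = 0.77 × 0.43 × 3.1 = 1.026 m³/s
w_5 = (13.5 − 7.9)/2 = 2.8 m; q_5 = 0.94 × 0.67 × 2.8 = 1.763 m³/s
w_6 = (15.2 − 10.2)/2 = 2.5 m; q_6 = 0.73 × 0.36 × 2.5 = 0.6570 m³/s
w_7 = (16.5 − 13.5)/2 = 1.5 m; q_7 = 0.50 × 0.21 × 1.5 = 0.1575 m³/s
Stations 1, 8 contribute zero (depth or velocity is 0).
Q = Σ qᵢ = 5.319 m³/s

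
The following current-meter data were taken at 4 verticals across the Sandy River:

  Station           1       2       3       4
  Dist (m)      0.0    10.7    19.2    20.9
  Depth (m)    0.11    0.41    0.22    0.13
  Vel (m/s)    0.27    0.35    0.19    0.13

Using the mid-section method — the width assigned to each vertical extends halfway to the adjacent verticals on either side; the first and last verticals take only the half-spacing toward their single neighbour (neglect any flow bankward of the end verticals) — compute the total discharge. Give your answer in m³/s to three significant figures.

w_1 = (10.7 − 0.0)/2 = 5.35 m; q_1 = 0.27 × 0.11 × 5.35 = 0.1589 m³/s
w_2 = (19.2 − 0.0)/2 = 9.6 m; q_2 = 0.35 × 0.41 × 9.6 = 1.378 m³/s
w_3 = (20.9 − 10.7)/2 = 5.1 m; q_3 = 0.19 × 0.22 × 5.1 = 0.2132 m³/s
w_4 = (20.9 − 19.2)/2 = 0.85 m; q_4 = 0.13 × 0.13 × 0.85 = 0.01437 m³/s
Q = Σ qᵢ = 1.764 m³/s

1.76 m³/s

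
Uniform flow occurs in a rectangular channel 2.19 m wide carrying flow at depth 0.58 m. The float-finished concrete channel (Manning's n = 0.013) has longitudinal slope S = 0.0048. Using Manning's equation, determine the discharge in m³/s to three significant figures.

A = b·y = 2.19 × 0.58 = 1.270 m²
P = b + 2y = 2.19 + 2×0.58 = 3.350 m
R = A/P = 1.270/3.350 = 0.3792 m
Q = (1/n)·A·R^(2/3)·S^(1/2) = (1/0.013) × 1.270 × 0.3792^(2/3) × 0.0048^(1/2) = 3.546 m³/s

3.55 m³/s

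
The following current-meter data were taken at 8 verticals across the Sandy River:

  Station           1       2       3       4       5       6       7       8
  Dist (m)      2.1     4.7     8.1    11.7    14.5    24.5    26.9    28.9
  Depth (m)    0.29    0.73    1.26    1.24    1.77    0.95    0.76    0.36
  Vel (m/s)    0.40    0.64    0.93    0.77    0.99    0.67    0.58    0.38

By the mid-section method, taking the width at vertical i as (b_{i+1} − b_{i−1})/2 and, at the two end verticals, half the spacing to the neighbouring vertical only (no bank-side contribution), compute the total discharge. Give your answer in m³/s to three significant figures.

25.0 m³/s

w_1 = (4.7 − 2.1)/2 = 1.3 m; q_1 = 0.40 × 0.29 × 1.3 = 0.1508 m³/s
w_2 = (8.1 − 2.1)/2 = 3 m; q_2 = 0.64 × 0.73 × 3 = 1.402 m³/s
w_3 = (11.7 − 4.7)/2 = 3.5 m; q_3 = 0.93 × 1.26 × 3.5 = 4.101 m³/s
w_4 = (14.5 − 8.1)/2 = 3.2 m; q_4 = 0.77 × 1.24 × 3.2 = 3.055 m³/s
w_5 = (24.5 − 11.7)/2 = 6.4 m; q_5 = 0.99 × 1.77 × 6.4 = 11.21 m³/s
w_6 = (26.9 − 14.5)/2 = 6.2 m; q_6 = 0.67 × 0.95 × 6.2 = 3.946 m³/s
w_7 = (28.9 − 24.5)/2 = 2.2 m; q_7 = 0.58 × 0.76 × 2.2 = 0.9698 m³/s
w_8 = (28.9 − 26.9)/2 = 1 m; q_8 = 0.38 × 0.36 × 1 = 0.1368 m³/s
Q = Σ qᵢ = 24.98 m³/s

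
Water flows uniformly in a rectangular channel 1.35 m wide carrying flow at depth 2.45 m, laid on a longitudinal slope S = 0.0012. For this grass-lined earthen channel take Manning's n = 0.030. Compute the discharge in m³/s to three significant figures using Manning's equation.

A = b·y = 1.35 × 2.45 = 3.308 m²
P = b + 2y = 1.35 + 2×2.45 = 6.250 m
R = A/P = 3.308/6.250 = 0.5292 m
Q = (1/n)·A·R^(2/3)·S^(1/2) = (1/0.030) × 3.308 × 0.5292^(2/3) × 0.0012^(1/2) = 2.499 m³/s

2.50 m³/s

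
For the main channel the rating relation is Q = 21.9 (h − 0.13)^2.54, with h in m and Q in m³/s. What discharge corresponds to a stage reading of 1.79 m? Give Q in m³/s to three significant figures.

79.3 m³/s

Q = 21.9 × (1.79 − 0.13)^2.54 = 21.9 × 1.66^2.54 = 79.34 m³/s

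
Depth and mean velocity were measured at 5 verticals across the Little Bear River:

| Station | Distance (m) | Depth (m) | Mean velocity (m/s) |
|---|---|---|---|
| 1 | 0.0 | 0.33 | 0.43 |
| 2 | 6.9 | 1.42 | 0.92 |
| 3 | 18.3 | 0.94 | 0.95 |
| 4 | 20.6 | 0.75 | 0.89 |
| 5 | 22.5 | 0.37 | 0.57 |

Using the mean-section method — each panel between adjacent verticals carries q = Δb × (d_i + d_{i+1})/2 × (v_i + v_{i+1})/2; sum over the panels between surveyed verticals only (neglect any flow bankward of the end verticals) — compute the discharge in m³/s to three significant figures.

Panel 1-2: Δb = 6.9 m, d̄ = (0.33+1.42)/2 = 0.875, v̄ = (0.43+0.92)/2 = 0.675 → q = 6.9×0.875×0.675 = 4.075 m³/s
Panel 2-3: Δb = 11.4 m, d̄ = (1.42+0.94)/2 = 1.18, v̄ = (0.92+0.95)/2 = 0.935 → q = 11.4×1.18×0.935 = 12.58 m³/s
Panel 3-4: Δb = 2.3 m, d̄ = (0.94+0.75)/2 = 0.845, v̄ = (0.95+0.89)/2 = 0.92 → q = 2.3×0.845×0.92 = 1.788 m³/s
Panel 4-5: Δb = 1.9 m, d̄ = (0.75+0.37)/2 = 0.56, v̄ = (0.89+0.57)/2 = 0.73 → q = 1.9×0.56×0.73 = 0.7767 m³/s
Q = Σ q = 19.22 m³/s

19.2 m³/s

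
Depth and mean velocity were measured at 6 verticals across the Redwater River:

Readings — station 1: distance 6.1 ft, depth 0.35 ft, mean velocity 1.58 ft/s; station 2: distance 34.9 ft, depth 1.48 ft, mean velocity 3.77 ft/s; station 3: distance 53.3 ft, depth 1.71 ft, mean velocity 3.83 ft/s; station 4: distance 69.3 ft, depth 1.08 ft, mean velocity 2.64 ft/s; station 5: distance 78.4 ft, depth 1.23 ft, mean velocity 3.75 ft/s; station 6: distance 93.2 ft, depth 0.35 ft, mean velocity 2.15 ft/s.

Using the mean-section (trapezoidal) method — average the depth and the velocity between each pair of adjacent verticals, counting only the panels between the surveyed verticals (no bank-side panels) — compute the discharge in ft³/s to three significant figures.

322 ft³/s

Panel 1-2: Δb = 28.8 ft, d̄ = (0.35+1.48)/2 = 0.915, v̄ = (1.58+3.77)/2 = 2.675 → q = 28.8×0.915×2.675 = 70.49 ft³/s
Panel 2-3: Δb = 18.4 ft, d̄ = (1.48+1.71)/2 = 1.595, v̄ = (3.77+3.83)/2 = 3.8 → q = 18.4×1.595×3.8 = 111.5 ft³/s
Panel 3-4: Δb = 16 ft, d̄ = (1.71+1.08)/2 = 1.395, v̄ = (3.83+2.64)/2 = 3.235 → q = 16×1.395×3.235 = 72.21 ft³/s
Panel 4-5: Δb = 9.1 ft, d̄ = (1.08+1.23)/2 = 1.155, v̄ = (2.64+3.75)/2 = 3.195 → q = 9.1×1.155×3.195 = 33.58 ft³/s
Panel 5-6: Δb = 14.8 ft, d̄ = (1.23+0.35)/2 = 0.79, v̄ = (3.75+2.15)/2 = 2.95 → q = 14.8×0.79×2.95 = 34.49 ft³/s
Q = Σ q = 322.3 ft³/s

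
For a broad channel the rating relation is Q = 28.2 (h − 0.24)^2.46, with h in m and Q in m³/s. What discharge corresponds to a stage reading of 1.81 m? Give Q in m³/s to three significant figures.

85.5 m³/s

Q = 28.2 × (1.81 − 0.24)^2.46 = 28.2 × 1.57^2.46 = 85.54 m³/s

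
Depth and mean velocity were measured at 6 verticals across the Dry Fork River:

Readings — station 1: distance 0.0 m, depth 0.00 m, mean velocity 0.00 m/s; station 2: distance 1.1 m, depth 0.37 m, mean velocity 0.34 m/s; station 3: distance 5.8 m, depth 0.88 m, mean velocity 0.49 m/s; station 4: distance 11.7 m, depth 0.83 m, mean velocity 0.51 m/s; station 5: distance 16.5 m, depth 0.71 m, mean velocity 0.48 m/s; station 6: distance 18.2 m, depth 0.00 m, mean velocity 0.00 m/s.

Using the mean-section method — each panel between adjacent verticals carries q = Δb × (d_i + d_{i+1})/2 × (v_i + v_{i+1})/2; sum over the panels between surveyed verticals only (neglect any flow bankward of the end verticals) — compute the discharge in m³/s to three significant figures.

5.75 m³/s

Panel 1-2: Δb = 1.1 m, d̄ = (0.00+0.37)/2 = 0.185, v̄ = (0.00+0.34)/2 = 0.17 → q = 1.1×0.185×0.17 = 0.03460 m³/s
Panel 2-3: Δb = 4.7 m, d̄ = (0.37+0.88)/2 = 0.625, v̄ = (0.34+0.49)/2 = 0.415 → q = 4.7×0.625×0.415 = 1.219 m³/s
Panel 3-4: Δb = 5.9 m, d̄ = (0.88+0.83)/2 = 0.855, v̄ = (0.49+0.51)/2 = 0.5 → q = 5.9×0.855×0.5 = 2.522 m³/s
Panel 4-5: Δb = 4.8 m, d̄ = (0.83+0.71)/2 = 0.77, v̄ = (0.51+0.48)/2 = 0.495 → q = 4.8×0.77×0.495 = 1.830 m³/s
Panel 5-6: Δb = 1.7 m, d̄ = (0.71+0.00)/2 = 0.355, v̄ = (0.48+0.00)/2 = 0.24 → q = 1.7×0.355×0.24 = 0.1448 m³/s
Q = Σ q = 5.750 m³/s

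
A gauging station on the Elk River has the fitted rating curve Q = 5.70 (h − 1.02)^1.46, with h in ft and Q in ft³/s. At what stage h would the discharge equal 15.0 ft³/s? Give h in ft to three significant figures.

h − h₀ = (Q/C)^(1/b) = (15.0/5.70)^(1/1.46) = 1.940 ft
h = 1.02 + 1.940 = 2.960 ft

2.96 ft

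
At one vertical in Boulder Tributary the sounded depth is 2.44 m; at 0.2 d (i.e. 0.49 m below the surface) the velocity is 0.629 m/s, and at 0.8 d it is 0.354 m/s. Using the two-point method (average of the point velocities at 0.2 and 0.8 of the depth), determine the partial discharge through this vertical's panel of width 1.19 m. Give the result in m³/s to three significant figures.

1.43 m³/s

v̄ = (0.629 + 0.354) / 2 = 0.4915 m/s
q = v̄ × d × w = 0.4915 × 2.44 × 1.19 = 1.427 m³/s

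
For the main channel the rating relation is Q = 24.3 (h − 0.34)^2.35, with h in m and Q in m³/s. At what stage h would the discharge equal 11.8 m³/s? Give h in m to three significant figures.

h − h₀ = (Q/C)^(1/b) = (11.8/24.3)^(1/2.35) = 0.7354 m
h = 0.34 + 0.7354 = 1.075 m

1.08 m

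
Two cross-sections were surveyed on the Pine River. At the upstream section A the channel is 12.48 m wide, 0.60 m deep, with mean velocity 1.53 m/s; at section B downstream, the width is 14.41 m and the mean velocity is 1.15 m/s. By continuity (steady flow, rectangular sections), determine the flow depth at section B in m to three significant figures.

Q = A₁V₁ = (12.48×0.60) × 1.53 = 11.46 m³/s
d₂ = Q/(b₂ V₂) = 11.46/(14.41×1.15) = 0.6913 m

0.691 m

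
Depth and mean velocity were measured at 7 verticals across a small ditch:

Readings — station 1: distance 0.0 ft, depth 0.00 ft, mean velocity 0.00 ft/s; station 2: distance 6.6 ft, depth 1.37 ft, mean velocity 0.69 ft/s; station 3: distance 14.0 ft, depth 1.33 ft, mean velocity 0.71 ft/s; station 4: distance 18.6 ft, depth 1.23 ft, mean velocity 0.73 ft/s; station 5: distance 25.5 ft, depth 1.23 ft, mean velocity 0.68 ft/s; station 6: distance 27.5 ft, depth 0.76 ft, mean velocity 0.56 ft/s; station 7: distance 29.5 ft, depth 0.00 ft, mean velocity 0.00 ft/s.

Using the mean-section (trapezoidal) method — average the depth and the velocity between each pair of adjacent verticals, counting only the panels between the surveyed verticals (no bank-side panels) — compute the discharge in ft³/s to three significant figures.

Panel 1-2: Δb = 6.6 ft, d̄ = (0.00+1.37)/2 = 0.685, v̄ = (0.00+0.69)/2 = 0.345 → q = 6.6×0.685×0.345 = 1.560 ft³/s
Panel 2-3: Δb = 7.4 ft, d̄ = (1.37+1.33)/2 = 1.35, v̄ = (0.69+0.71)/2 = 0.7 → q = 7.4×1.35×0.7 = 6.993 ft³/s
Panel 3-4: Δb = 4.6 ft, d̄ = (1.33+1.23)/2 = 1.28, v̄ = (0.71+0.73)/2 = 0.72 → q = 4.6×1.28×0.72 = 4.239 ft³/s
Panel 4-5: Δb = 6.9 ft, d̄ = (1.23+1.23)/2 = 1.23, v̄ = (0.73+0.68)/2 = 0.705 → q = 6.9×1.23×0.705 = 5.983 ft³/s
Panel 5-6: Δb = 2 ft, d̄ = (1.23+0.76)/2 = 0.995, v̄ = (0.68+0.56)/2 = 0.62 → q = 2×0.995×0.62 = 1.234 ft³/s
Panel 6-7: Δb = 2 ft, d̄ = (0.76+0.00)/2 = 0.38, v̄ = (0.56+0.00)/2 = 0.28 → q = 2×0.38×0.28 = 0.2128 ft³/s
Q = Σ q = 20.22 ft³/s

20.2 ft³/s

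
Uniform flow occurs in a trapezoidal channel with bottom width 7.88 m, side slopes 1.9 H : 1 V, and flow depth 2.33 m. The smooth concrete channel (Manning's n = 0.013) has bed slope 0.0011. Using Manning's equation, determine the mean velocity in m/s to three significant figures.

3.49 m/s

A = (b + z·y)·y = (7.88 + 1.9×2.33)×2.33 = 28.68 m²
P = b + 2y√(1+z²) = 7.88 + 2×2.33×√(1+1.9²) = 17.89 m
R = A/P = 28.68/17.89 = 1.603 m
Q = (1/n)·A·R^(2/3)·S^(1/2) = (1/0.013) × 28.68 × 1.603^(2/3) × 0.0011^(1/2) = 100.2 m³/s
V = Q/A = 100.2/28.68 = 3.495 m/s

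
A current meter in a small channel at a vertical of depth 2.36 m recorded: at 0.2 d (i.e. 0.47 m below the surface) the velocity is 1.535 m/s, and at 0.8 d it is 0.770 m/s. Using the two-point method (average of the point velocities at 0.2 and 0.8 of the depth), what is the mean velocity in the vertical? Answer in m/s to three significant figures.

1.15 m/s

v̄ = (1.535 + 0.770) / 2 = 1.153 m/s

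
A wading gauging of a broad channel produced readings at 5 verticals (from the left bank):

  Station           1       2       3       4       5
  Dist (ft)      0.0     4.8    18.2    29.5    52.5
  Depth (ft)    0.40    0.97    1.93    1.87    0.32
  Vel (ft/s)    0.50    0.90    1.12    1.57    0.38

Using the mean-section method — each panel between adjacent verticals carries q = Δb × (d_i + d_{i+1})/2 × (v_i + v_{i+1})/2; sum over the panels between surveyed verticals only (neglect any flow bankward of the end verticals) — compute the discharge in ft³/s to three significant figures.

Panel 1-2: Δb = 4.8 ft, d̄ = (0.40+0.97)/2 = 0.685, v̄ = (0.50+0.90)/2 = 0.7 → q = 4.8×0.685×0.7 = 2.302 ft³/s
Panel 2-3: Δb = 13.4 ft, d̄ = (0.97+1.93)/2 = 1.45, v̄ = (0.90+1.12)/2 = 1.01 → q = 13.4×1.45×1.01 = 19.62 ft³/s
Panel 3-4: Δb = 11.3 ft, d̄ = (1.93+1.87)/2 = 1.9, v̄ = (1.12+1.57)/2 = 1.345 → q = 11.3×1.9×1.345 = 28.88 ft³/s
Panel 4-5: Δb = 23 ft, d̄ = (1.87+0.32)/2 = 1.095, v̄ = (1.57+0.38)/2 = 0.975 → q = 23×1.095×0.975 = 24.56 ft³/s
Q = Σ q = 75.36 ft³/s

75.4 ft³/s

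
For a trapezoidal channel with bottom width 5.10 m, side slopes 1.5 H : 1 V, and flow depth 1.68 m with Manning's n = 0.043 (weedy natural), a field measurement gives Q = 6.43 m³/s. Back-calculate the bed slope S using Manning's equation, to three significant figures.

0.000388

A = (b + z·y)·y = (5.10 + 1.5×1.68)×1.68 = 12.80 m²
P = b + 2y√(1+z²) = 5.10 + 2×1.68×√(1+1.5²) = 11.16 m
R = A/P = 12.80/11.16 = 1.147 m
S = (Q·n / (1·A·R^(2/3)))² = (6.43×0.043 / (1×12.80×1.096))² = 0.0003884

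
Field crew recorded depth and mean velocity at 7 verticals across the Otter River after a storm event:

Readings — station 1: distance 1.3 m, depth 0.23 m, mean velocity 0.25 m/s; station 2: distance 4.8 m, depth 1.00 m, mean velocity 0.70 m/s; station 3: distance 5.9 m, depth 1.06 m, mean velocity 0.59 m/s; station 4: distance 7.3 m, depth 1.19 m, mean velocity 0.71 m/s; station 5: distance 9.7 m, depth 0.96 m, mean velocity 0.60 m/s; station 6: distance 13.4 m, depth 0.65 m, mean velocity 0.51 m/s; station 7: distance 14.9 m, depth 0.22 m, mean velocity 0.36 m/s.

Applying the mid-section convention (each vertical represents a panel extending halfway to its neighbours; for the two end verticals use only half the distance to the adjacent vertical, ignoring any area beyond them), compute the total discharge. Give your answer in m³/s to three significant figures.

w_1 = (4.8 − 1.3)/2 = 1.75 m; q_1 = 0.25 × 0.23 × 1.75 = 0.1006 m³/s
w_2 = (5.9 − 1.3)/2 = 2.3 m; q_2 = 0.70 × 1.00 × 2.3 = 1.610 m³/s
w_3 = (7.3 − 4.8)/2 = 1.25 m; q_3 = 0.59 × 1.06 × 1.25 = 0.7818 m³/s
w_4 = (9.7 − 5.9)/2 = 1.9 m; q_4 = 0.71 × 1.19 × 1.9 = 1.605 m³/s
w_5 = (13.4 − 7.3)/2 = 3.05 m; q_5 = 0.60 × 0.96 × 3.05 = 1.757 m³/s
w_6 = (14.9 − 9.7)/2 = 2.6 m; q_6 = 0.51 × 0.65 × 2.6 = 0.8619 m³/s
w_7 = (14.9 − 13.4)/2 = 0.75 m; q_7 = 0.36 × 0.22 × 0.75 = 0.05940 m³/s
Q = Σ qᵢ = 6.776 m³/s

6.78 m³/s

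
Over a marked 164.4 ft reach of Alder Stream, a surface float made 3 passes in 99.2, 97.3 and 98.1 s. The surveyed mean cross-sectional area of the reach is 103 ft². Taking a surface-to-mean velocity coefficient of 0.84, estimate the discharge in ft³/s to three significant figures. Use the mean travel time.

t̄ = (99.2 + 97.3 + 98.1) / 3 = 98.2 s
v_surface = L / t̄ = 164.4 / 98.2 = 1.674 ft/s
v_mean = 0.84 × 1.674 = 1.406 ft/s
Q = A × v_mean = 103 × 1.406 = 144.8 ft³/s

145 ft³/s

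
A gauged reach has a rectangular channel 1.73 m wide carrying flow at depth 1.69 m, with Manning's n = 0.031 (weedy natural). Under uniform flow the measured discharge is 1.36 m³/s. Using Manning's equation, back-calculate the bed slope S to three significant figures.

0.000438

A = b·y = 1.73 × 1.69 = 2.924 m²
P = b + 2y = 1.73 + 2×1.69 = 5.110 m
R = A/P = 2.924/5.110 = 0.5722 m
S = (Q·n / (1·A·R^(2/3)))² = (1.36×0.031 / (1×2.924×0.6892))² = 0.0004378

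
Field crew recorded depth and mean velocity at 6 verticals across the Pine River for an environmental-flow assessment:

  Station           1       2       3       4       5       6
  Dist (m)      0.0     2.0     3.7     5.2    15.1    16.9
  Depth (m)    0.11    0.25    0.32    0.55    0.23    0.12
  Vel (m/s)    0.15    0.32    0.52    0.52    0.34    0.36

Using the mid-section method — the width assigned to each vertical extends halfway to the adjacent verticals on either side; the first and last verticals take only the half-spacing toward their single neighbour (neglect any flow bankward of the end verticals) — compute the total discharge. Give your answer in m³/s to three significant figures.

2.56 m³/s

w_1 = (2.0 − 0.0)/2 = 1 m; q_1 = 0.15 × 0.11 × 1 = 0.01650 m³/s
w_2 = (3.7 − 0.0)/2 = 1.85 m; q_2 = 0.32 × 0.25 × 1.85 = 0.1480 m³/s
w_3 = (5.2 − 2.0)/2 = 1.6 m; q_3 = 0.52 × 0.32 × 1.6 = 0.2662 m³/s
w_4 = (15.1 − 3.7)/2 = 5.7 m; q_4 = 0.52 × 0.55 × 5.7 = 1.630 m³/s
w_5 = (16.9 − 5.2)/2 = 5.85 m; q_5 = 0.34 × 0.23 × 5.85 = 0.4575 m³/s
w_6 = (16.9 − 15.1)/2 = 0.9 m; q_6 = 0.36 × 0.12 × 0.9 = 0.03888 m³/s
Q = Σ qᵢ = 2.557 m³/s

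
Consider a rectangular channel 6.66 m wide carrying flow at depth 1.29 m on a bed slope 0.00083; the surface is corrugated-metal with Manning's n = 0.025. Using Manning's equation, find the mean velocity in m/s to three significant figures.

A = b·y = 6.66 × 1.29 = 8.591 m²
P = b + 2y = 6.66 + 2×1.29 = 9.240 m
R = A/P = 8.591/9.240 = 0.9298 m
Q = (1/n)·A·R^(2/3)·S^(1/2) = (1/0.025) × 8.591 × 0.9298^(2/3) × 0.00083^(1/2) = 9.432 m³/s
V = Q/A = 9.432/8.591 = 1.098 m/s

1.10 m/s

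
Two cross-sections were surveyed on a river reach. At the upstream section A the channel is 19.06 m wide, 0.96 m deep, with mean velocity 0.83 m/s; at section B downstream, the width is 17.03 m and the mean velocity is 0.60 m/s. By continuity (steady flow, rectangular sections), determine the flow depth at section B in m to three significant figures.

Q = A₁V₁ = (19.06×0.96) × 0.83 = 15.19 m³/s
d₂ = Q/(b₂ V₂) = 15.19/(17.03×0.60) = 1.486 m

1.49 m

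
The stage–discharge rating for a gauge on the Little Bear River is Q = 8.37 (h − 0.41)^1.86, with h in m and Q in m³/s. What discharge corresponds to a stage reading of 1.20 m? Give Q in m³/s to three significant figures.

Q = 8.37 × (1.20 − 0.41)^1.86 = 8.37 × 0.79^1.86 = 5.399 m³/s

5.40 m³/s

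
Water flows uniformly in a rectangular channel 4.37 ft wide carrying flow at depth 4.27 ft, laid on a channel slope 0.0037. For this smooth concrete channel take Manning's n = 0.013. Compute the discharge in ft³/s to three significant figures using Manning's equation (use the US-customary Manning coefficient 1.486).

A = b·y = 4.37 × 4.27 = 18.66 ft²
P = b + 2y = 4.37 + 2×4.27 = 12.91 ft
R = A/P = 18.66/12.91 = 1.445 ft
Q = (1.486/n)·A·R^(2/3)·S^(1/2) = (1.486/0.013) × 18.66 × 1.445^(2/3) × 0.0037^(1/2) = 165.9 ft³/s

166 ft³/s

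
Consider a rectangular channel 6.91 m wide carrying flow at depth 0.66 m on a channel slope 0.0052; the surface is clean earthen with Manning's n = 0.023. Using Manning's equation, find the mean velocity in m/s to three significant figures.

A = b·y = 6.91 × 0.66 = 4.561 m²
P = b + 2y = 6.91 + 2×0.66 = 8.230 m
R = A/P = 4.561/8.230 = 0.5541 m
Q = (1/n)·A·R^(2/3)·S^(1/2) = (1/0.023) × 4.561 × 0.5541^(2/3) × 0.0052^(1/2) = 9.647 m³/s
V = Q/A = 9.647/4.561 = 2.115 m/s

2.12 m/s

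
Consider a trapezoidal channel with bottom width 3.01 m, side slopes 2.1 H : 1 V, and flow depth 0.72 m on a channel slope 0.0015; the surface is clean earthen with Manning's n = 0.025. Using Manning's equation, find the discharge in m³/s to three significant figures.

3.23 m³/s

A = (b + z·y)·y = (3.01 + 2.1×0.72)×0.72 = 3.256 m²
P = b + 2y√(1+z²) = 3.01 + 2×0.72×√(1+2.1²) = 6.359 m
R = A/P = 3.256/6.359 = 0.5120 m
Q = (1/n)·A·R^(2/3)·S^(1/2) = (1/0.025) × 3.256 × 0.5120^(2/3) × 0.0015^(1/2) = 3.228 m³/s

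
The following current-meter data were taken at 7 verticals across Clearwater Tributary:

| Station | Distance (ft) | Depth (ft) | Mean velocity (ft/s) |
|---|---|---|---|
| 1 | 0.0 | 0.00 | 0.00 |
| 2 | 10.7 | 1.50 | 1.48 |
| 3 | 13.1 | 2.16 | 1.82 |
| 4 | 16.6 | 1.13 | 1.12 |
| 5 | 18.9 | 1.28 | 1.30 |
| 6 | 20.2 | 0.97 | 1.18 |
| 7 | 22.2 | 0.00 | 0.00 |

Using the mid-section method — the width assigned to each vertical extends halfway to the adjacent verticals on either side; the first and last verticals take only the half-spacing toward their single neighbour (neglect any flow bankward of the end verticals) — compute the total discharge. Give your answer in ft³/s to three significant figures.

34.7 ft³/s

w_2 = (13.1 − 0.0)/2 = 6.55 ft; q_2 = 1.48 × 1.50 × 6.55 = 14.54 ft³/s
w_3 = (16.6 − 10.7)/2 = 2.95 ft; q_3 = 1.82 × 2.16 × 2.95 = 11.60 ft³/s
w_4 = (18.9 − 13.1)/2 = 2.9 ft; q_4 = 1.12 × 1.13 × 2.9 = 3.670 ft³/s
w_5 = (20.2 − 16.6)/2 = 1.8 ft; q_5 = 1.30 × 1.28 × 1.8 = 2.995 ft³/s
w_6 = (22.2 − 18.9)/2 = 1.65 ft; q_6 = 1.18 × 0.97 × 1.65 = 1.889 ft³/s
Stations 1, 7 contribute zero (depth or velocity is 0).
Q = Σ qᵢ = 34.69 ft³/s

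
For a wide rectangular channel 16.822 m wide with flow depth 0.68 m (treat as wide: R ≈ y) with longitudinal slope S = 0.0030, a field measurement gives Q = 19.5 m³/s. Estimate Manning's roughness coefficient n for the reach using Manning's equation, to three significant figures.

A = b·y = 16.822 × 0.68 = 11.44 m²
Wide channel: R ≈ y = 0.68 m
n = (1/Q)·A·R^(2/3)·S^(1/2) = (1/19.5) × 11.44 × 0.7733 × 0.05477 = 0.02485

0.0248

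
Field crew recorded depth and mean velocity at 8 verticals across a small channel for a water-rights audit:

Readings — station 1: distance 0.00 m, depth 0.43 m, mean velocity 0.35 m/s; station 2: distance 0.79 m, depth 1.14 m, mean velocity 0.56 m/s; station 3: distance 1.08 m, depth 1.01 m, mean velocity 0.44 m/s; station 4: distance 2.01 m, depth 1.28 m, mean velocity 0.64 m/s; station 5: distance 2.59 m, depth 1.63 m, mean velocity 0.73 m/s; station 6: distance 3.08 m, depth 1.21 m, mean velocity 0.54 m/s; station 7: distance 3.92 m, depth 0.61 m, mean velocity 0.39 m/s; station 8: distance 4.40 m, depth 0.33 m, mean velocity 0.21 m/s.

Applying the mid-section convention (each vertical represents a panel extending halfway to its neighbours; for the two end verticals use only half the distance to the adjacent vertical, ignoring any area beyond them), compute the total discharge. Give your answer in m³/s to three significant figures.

2.54 m³/s

w_1 = (0.79 − 0.00)/2 = 0.395 m; q_1 = 0.35 × 0.43 × 0.395 = 0.05945 m³/s
w_2 = (1.08 − 0.00)/2 = 0.54 m; q_2 = 0.56 × 1.14 × 0.54 = 0.3447 m³/s
w_3 = (2.01 − 0.79)/2 = 0.61 m; q_3 = 0.44 × 1.01 × 0.61 = 0.2711 m³/s
w_4 = (2.59 − 1.08)/2 = 0.755 m; q_4 = 0.64 × 1.28 × 0.755 = 0.6185 m³/s
w_5 = (3.08 − 2.01)/2 = 0.535 m; q_5 = 0.73 × 1.63 × 0.535 = 0.6366 m³/s
w_6 = (3.92 − 2.59)/2 = 0.665 m; q_6 = 0.54 × 1.21 × 0.665 = 0.4345 m³/s
w_7 = (4.40 − 3.08)/2 = 0.66 m; q_7 = 0.39 × 0.61 × 0.66 = 0.1570 m³/s
w_8 = (4.40 − 3.92)/2 = 0.24 m; q_8 = 0.21 × 0.33 × 0.24 = 0.01663 m³/s
Q = Σ qᵢ = 2.539 m³/s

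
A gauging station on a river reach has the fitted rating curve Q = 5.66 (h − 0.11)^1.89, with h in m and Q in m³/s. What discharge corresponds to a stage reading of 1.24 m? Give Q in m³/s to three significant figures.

7.13 m³/s

Q = 5.66 × (1.24 − 0.11)^1.89 = 5.66 × 1.13^1.89 = 7.131 m³/s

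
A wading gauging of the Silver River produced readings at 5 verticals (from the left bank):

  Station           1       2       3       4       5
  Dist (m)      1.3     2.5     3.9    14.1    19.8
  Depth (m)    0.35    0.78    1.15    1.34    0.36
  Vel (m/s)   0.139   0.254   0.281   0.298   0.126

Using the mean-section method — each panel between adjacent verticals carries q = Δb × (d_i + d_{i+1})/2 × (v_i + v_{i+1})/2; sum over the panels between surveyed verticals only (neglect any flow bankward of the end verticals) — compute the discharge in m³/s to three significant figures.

5.20 m³/s

Panel 1-2: Δb = 1.2 m, d̄ = (0.35+0.78)/2 = 0.565, v̄ = (0.139+0.254)/2 = 0.1965 → q = 1.2×0.565×0.1965 = 0.1332 m³/s
Panel 2-3: Δb = 1.4 m, d̄ = (0.78+1.15)/2 = 0.965, v̄ = (0.254+0.281)/2 = 0.2675 → q = 1.4×0.965×0.2675 = 0.3614 m³/s
Panel 3-4: Δb = 10.2 m, d̄ = (1.15+1.34)/2 = 1.245, v̄ = (0.281+0.298)/2 = 0.2895 → q = 10.2×1.245×0.2895 = 3.676 m³/s
Panel 4-5: Δb = 5.7 m, d̄ = (1.34+0.36)/2 = 0.85, v̄ = (0.298+0.126)/2 = 0.212 → q = 5.7×0.85×0.212 = 1.027 m³/s
Q = Σ q = 5.198 m³/s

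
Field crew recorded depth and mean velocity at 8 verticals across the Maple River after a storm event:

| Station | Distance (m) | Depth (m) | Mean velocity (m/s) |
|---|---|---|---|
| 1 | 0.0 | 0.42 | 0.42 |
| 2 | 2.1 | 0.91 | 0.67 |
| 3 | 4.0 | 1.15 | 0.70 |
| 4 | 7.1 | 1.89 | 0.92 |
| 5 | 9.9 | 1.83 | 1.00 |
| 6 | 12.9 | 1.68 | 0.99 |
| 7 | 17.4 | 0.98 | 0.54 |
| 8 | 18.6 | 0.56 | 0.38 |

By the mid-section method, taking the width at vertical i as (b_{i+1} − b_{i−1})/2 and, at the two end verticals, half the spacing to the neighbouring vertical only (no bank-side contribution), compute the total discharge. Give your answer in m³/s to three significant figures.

21.7 m³/s

w_1 = (2.1 − 0.0)/2 = 1.05 m; q_1 = 0.42 × 0.42 × 1.05 = 0.1852 m³/s
w_2 = (4.0 − 0.0)/2 = 2 m; q_2 = 0.67 × 0.91 × 2 = 1.219 m³/s
w_3 = (7.1 − 2.1)/2 = 2.5 m; q_3 = 0.70 × 1.15 × 2.5 = 2.013 m³/s
w_4 = (9.9 − 4.0)/2 = 2.95 m; q_4 = 0.92 × 1.89 × 2.95 = 5.129 m³/s
w_5 = (12.9 − 7.1)/2 = 2.9 m; q_5 = 1.00 × 1.83 × 2.9 = 5.307 m³/s
w_6 = (17.4 − 9.9)/2 = 3.75 m; q_6 = 0.99 × 1.68 × 3.75 = 6.237 m³/s
w_7 = (18.6 − 12.9)/2 = 2.85 m; q_7 = 0.54 × 0.98 × 2.85 = 1.508 m³/s
w_8 = (18.6 − 17.4)/2 = 0.6 m; q_8 = 0.38 × 0.56 × 0.6 = 0.1277 m³/s
Q = Σ qᵢ = 21.73 m³/s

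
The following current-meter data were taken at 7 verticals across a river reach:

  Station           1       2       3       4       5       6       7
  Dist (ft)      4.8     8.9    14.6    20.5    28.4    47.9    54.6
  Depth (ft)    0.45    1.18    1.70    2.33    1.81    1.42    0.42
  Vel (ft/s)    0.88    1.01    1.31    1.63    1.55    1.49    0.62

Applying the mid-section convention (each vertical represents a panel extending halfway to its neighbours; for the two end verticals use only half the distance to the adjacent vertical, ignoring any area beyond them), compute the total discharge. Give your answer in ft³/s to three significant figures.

w_1 = (8.9 − 4.8)/2 = 2.05 ft; q_1 = 0.88 × 0.45 × 2.05 = 0.8118 ft³/s
w_2 = (14.6 − 4.8)/2 = 4.9 ft; q_2 = 1.01 × 1.18 × 4.9 = 5.840 ft³/s
w_3 = (20.5 − 8.9)/2 = 5.8 ft; q_3 = 1.31 × 1.70 × 5.8 = 12.92 ft³/s
w_4 = (28.4 − 14.6)/2 = 6.9 ft; q_4 = 1.63 × 2.33 × 6.9 = 26.21 ft³/s
w_5 = (47.9 − 20.5)/2 = 13.7 ft; q_5 = 1.55 × 1.81 × 13.7 = 38.44 ft³/s
w_6 = (54.6 − 28.4)/2 = 13.1 ft; q_6 = 1.49 × 1.42 × 13.1 = 27.72 ft³/s
w_7 = (54.6 − 47.9)/2 = 3.35 ft; q_7 = 0.62 × 0.42 × 3.35 = 0.8723 ft³/s
Q = Σ qᵢ = 112.8 ft³/s

113 ft³/s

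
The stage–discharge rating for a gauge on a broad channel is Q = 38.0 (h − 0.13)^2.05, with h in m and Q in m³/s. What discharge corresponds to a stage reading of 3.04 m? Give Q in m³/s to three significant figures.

Q = 38.0 × (3.04 − 0.13)^2.05 = 38.0 × 2.91^2.05 = 339.4 m³/s

339 m³/s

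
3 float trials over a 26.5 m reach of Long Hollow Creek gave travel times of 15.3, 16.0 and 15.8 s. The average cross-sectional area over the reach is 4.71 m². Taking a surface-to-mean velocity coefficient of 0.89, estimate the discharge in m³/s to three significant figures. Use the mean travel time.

7.08 m³/s

t̄ = (15.3 + 16.0 + 15.8) / 3 = 15.7 s
v_surface = L / t̄ = 26.5 / 15.7 = 1.688 m/s
v_mean = 0.89 × 1.688 = 1.502 m/s
Q = A × v_mean = 4.71 × 1.502 = 7.076 m³/s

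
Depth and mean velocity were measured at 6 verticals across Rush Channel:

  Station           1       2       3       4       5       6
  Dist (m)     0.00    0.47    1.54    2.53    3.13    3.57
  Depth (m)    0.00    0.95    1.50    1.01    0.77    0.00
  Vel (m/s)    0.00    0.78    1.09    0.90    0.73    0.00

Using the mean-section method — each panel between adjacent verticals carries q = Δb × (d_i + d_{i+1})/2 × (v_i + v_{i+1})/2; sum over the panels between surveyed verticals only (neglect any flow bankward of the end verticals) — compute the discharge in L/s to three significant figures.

Panel 1-2: Δb = 0.47 m, d̄ = (0.00+0.95)/2 = 0.475, v̄ = (0.00+0.78)/2 = 0.39 → q = 0.47×0.475×0.39 = 0.08707 m³/s
Panel 2-3: Δb = 1.07 m, d̄ = (0.95+1.50)/2 = 1.225, v̄ = (0.78+1.09)/2 = 0.935 → q = 1.07×1.225×0.935 = 1.226 m³/s
Panel 3-4: Δb = 0.99 m, d̄ = (1.50+1.01)/2 = 1.255, v̄ = (1.09+0.90)/2 = 0.995 → q = 0.99×1.255×0.995 = 1.236 m³/s
Panel 4-5: Δb = 0.6 m, d̄ = (1.01+0.77)/2 = 0.89, v̄ = (0.90+0.73)/2 = 0.815 → q = 0.6×0.89×0.815 = 0.4352 m³/s
Panel 5-6: Δb = 0.44 m, d̄ = (0.77+0.00)/2 = 0.385, v̄ = (0.73+0.00)/2 = 0.365 → q = 0.44×0.385×0.365 = 0.06183 m³/s
Q = Σ q = 3.046 m³/s
= 3.046 × 1000 = 3046 L/s

3050 L/s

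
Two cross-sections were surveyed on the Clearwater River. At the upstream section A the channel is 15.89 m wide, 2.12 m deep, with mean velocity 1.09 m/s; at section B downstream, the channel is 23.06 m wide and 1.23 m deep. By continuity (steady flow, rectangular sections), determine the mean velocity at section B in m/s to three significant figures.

Q = A₁V₁ = (15.89×2.12) × 1.09 = 36.72 m³/s
A₂ = 23.06 × 1.23 = 28.36 m²
V₂ = Q/A₂ = 36.72/28.36 = 1.295 m/s

1.29 m/s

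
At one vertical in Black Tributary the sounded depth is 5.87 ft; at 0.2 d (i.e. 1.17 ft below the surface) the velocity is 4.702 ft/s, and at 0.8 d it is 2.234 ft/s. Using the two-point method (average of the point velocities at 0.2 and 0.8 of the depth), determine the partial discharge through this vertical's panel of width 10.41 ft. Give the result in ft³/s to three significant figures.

v̄ = (4.702 + 2.234) / 2 = 3.468 ft/s
q = v̄ × d × w = 3.468 × 5.87 × 10.41 = 211.9 ft³/s

212 ft³/s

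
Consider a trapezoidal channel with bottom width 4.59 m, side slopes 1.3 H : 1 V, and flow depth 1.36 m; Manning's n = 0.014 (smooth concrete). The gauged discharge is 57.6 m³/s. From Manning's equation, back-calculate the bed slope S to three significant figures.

0.00924

A = (b + z·y)·y = (4.59 + 1.3×1.36)×1.36 = 8.647 m²
P = b + 2y√(1+z²) = 4.59 + 2×1.36×√(1+1.3²) = 9.051 m
R = A/P = 8.647/9.051 = 0.9553 m
S = (Q·n / (1·A·R^(2/3)))² = (57.6×0.014 / (1×8.647×0.9700))² = 0.009244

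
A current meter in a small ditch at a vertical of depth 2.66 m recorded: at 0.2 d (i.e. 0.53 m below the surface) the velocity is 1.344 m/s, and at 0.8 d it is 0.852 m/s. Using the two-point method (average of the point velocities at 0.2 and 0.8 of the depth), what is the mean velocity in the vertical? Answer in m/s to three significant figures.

1.10 m/s

v̄ = (1.344 + 0.852) / 2 = 1.098 m/s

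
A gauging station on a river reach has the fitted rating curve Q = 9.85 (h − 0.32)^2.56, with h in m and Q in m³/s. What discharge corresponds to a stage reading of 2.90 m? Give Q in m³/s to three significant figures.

Q = 9.85 × (2.90 − 0.32)^2.56 = 9.85 × 2.58^2.56 = 111.5 m³/s

111 m³/s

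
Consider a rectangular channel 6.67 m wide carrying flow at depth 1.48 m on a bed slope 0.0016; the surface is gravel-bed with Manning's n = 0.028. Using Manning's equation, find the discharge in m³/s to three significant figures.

14.3 m³/s

A = b·y = 6.67 × 1.48 = 9.872 m²
P = b + 2y = 6.67 + 2×1.48 = 9.630 m
R = A/P = 9.872/9.630 = 1.025 m
Q = (1/n)·A·R^(2/3)·S^(1/2) = (1/0.028) × 9.872 × 1.025^(2/3) × 0.0016^(1/2) = 14.34 m³/s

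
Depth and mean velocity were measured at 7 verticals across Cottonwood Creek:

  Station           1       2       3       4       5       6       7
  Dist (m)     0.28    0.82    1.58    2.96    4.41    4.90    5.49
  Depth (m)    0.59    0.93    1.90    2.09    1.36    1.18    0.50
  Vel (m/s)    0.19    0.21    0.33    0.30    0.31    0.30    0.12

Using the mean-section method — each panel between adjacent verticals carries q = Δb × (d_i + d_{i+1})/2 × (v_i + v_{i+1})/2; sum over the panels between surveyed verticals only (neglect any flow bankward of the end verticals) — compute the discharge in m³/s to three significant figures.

Panel 1-2: Δb = 0.54 m, d̄ = (0.59+0.93)/2 = 0.76, v̄ = (0.19+0.21)/2 = 0.2 → q = 0.54×0.76×0.2 = 0.08208 m³/s
Panel 2-3: Δb = 0.76 m, d̄ = (0.93+1.90)/2 = 1.415, v̄ = (0.21+0.33)/2 = 0.27 → q = 0.76×1.415×0.27 = 0.2904 m³/s
Panel 3-4: Δb = 1.38 m, d̄ = (1.90+2.09)/2 = 1.995, v̄ = (0.33+0.30)/2 = 0.315 → q = 1.38×1.995×0.315 = 0.8672 m³/s
Panel 4-5: Δb = 1.45 m, d̄ = (2.09+1.36)/2 = 1.725, v̄ = (0.30+0.31)/2 = 0.305 → q = 1.45×1.725×0.305 = 0.7629 m³/s
Panel 5-6: Δb = 0.49 m, d̄ = (1.36+1.18)/2 = 1.27, v̄ = (0.31+0.30)/2 = 0.305 → q = 0.49×1.27×0.305 = 0.1898 m³/s
Panel 6-7: Δb = 0.59 m, d̄ = (1.18+0.50)/2 = 0.84, v̄ = (0.30+0.12)/2 = 0.21 → q = 0.59×0.84×0.21 = 0.1041 m³/s
Q = Σ q = 2.296 m³/s

2.30 m³/s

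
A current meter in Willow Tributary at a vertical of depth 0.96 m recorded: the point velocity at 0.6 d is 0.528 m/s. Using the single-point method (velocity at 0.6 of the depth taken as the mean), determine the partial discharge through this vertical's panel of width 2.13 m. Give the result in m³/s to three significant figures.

1.08 m³/s

v̄ = v₀.₆ = 0.528 m/s
q = v̄ × d × w = 0.5280 × 0.96 × 2.13 = 1.080 m³/s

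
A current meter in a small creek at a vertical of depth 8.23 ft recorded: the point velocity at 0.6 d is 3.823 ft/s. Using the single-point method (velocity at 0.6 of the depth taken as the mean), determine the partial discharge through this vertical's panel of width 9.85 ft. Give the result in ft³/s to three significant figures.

310 ft³/s

v̄ = v₀.₆ = 3.823 ft/s
q = v̄ × d × w = 3.823 × 8.23 × 9.85 = 309.9 ft³/s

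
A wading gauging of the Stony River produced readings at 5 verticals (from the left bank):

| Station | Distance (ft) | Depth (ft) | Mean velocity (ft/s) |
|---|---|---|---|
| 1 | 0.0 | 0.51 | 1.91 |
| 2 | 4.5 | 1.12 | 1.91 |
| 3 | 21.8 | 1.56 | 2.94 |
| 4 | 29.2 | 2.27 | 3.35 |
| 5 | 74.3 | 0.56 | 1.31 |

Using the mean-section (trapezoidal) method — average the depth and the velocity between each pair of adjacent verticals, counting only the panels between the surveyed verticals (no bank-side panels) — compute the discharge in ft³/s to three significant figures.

256 ft³/s

Panel 1-2: Δb = 4.5 ft, d̄ = (0.51+1.12)/2 = 0.815, v̄ = (1.91+1.91)/2 = 1.91 → q = 4.5×0.815×1.91 = 7.005 ft³/s
Panel 2-3: Δb = 17.3 ft, d̄ = (1.12+1.56)/2 = 1.34, v̄ = (1.91+2.94)/2 = 2.425 → q = 17.3×1.34×2.425 = 56.22 ft³/s
Panel 3-4: Δb = 7.4 ft, d̄ = (1.56+2.27)/2 = 1.915, v̄ = (2.94+3.35)/2 = 3.145 → q = 7.4×1.915×3.145 = 44.57 ft³/s
Panel 4-5: Δb = 45.1 ft, d̄ = (2.27+0.56)/2 = 1.415, v̄ = (3.35+1.31)/2 = 2.33 → q = 45.1×1.415×2.33 = 148.7 ft³/s
Q = Σ q = 256.5 ft³/s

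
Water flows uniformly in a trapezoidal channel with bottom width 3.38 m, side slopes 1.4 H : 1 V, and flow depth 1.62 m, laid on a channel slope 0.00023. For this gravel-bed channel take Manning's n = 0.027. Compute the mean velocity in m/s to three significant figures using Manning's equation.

0.570 m/s

A = (b + z·y)·y = (3.38 + 1.4×1.62)×1.62 = 9.150 m²
P = b + 2y√(1+z²) = 3.38 + 2×1.62×√(1+1.4²) = 8.954 m
R = A/P = 9.150/8.954 = 1.022 m
Q = (1/n)·A·R^(2/3)·S^(1/2) = (1/0.027) × 9.150 × 1.022^(2/3) × 0.00023^(1/2) = 5.214 m³/s
V = Q/A = 5.214/9.150 = 0.5698 m/s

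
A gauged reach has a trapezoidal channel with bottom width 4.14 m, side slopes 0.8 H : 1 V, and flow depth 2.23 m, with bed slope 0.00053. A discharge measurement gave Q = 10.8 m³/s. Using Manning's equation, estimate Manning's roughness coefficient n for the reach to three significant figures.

0.0342

A = (b + z·y)·y = (4.14 + 0.8×2.23)×2.23 = 13.21 m²
P = b + 2y√(1+z²) = 4.14 + 2×2.23×√(1+0.8²) = 9.852 m
R = A/P = 13.21/9.852 = 1.341 m
n = (1/Q)·A·R^(2/3)·S^(1/2) = (1/10.8) × 13.21 × 1.216 × 0.02302 = 0.03424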